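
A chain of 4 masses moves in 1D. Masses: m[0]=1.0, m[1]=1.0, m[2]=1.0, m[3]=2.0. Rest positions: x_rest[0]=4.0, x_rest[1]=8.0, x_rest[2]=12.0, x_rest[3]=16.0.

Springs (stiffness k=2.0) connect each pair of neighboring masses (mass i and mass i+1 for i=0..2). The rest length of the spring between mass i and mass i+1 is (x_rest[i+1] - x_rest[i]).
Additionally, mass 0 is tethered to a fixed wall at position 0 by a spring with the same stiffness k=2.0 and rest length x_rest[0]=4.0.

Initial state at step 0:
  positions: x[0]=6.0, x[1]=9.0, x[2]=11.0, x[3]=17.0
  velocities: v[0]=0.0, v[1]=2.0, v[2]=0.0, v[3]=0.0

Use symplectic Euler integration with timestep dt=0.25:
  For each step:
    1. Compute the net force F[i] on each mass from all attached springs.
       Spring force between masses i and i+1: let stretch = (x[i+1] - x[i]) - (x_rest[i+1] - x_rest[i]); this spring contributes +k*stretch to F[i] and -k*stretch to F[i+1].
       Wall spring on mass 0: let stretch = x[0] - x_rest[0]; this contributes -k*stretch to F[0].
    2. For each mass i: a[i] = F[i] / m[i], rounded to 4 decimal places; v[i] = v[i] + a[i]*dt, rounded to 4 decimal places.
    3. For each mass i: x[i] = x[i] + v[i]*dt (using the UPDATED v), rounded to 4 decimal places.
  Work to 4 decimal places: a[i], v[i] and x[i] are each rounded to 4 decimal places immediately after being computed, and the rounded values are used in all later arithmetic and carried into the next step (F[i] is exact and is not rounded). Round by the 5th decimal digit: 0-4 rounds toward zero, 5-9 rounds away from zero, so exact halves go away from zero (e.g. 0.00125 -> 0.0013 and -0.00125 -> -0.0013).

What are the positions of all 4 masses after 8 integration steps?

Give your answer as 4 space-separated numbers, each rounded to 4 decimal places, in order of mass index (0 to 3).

Answer: 3.9642 8.6504 13.3146 17.1047

Derivation:
Step 0: x=[6.0000 9.0000 11.0000 17.0000] v=[0.0000 2.0000 0.0000 0.0000]
Step 1: x=[5.6250 9.3750 11.5000 16.8750] v=[-1.5000 1.5000 2.0000 -0.5000]
Step 2: x=[5.0156 9.5469 12.4063 16.6641] v=[-2.4375 0.6875 3.6250 -0.8438]
Step 3: x=[4.3457 9.5098 13.4874 16.4370] v=[-2.6797 -0.1485 4.3242 -0.9083]
Step 4: x=[3.7781 9.3244 14.4400 16.2756] v=[-2.2705 -0.7418 3.8102 -0.6457]
Step 5: x=[3.4315 9.0851 14.9826 16.2495] v=[-1.3864 -0.9572 2.1702 -0.1046]
Step 6: x=[3.3627 8.8763 14.9463 16.3942] v=[-0.2754 -0.8353 -0.1451 0.5787]
Step 7: x=[3.5627 8.7370 14.3323 16.6984] v=[0.8001 -0.5571 -2.4562 1.2167]
Step 8: x=[3.9642 8.6504 13.3146 17.1047] v=[1.6059 -0.3466 -4.0708 1.6252]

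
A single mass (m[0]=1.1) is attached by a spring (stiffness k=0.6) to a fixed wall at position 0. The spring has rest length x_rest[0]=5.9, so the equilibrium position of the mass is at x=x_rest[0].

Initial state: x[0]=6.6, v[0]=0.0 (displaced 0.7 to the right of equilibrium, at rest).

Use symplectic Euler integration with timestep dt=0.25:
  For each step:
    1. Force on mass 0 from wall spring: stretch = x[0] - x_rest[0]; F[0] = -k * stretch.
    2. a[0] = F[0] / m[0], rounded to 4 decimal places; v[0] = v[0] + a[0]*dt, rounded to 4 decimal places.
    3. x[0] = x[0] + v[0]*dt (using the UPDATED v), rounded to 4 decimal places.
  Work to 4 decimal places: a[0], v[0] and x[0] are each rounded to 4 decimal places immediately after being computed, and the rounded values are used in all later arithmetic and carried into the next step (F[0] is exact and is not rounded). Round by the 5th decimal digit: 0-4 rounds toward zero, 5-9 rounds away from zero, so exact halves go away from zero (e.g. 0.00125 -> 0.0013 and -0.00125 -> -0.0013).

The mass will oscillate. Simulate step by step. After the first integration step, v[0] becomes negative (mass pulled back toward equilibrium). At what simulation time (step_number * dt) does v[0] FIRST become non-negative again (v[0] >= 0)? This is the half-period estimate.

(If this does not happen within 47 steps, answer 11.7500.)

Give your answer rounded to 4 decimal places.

Step 0: x=[6.6000] v=[0.0000]
Step 1: x=[6.5761] v=[-0.0955]
Step 2: x=[6.5292] v=[-0.1877]
Step 3: x=[6.4608] v=[-0.2735]
Step 4: x=[6.3733] v=[-0.3500]
Step 5: x=[6.2697] v=[-0.4146]
Step 6: x=[6.1535] v=[-0.4650]
Step 7: x=[6.0286] v=[-0.4996]
Step 8: x=[5.8993] v=[-0.5171]
Step 9: x=[5.7701] v=[-0.5170]
Step 10: x=[5.6453] v=[-0.4993]
Step 11: x=[5.5292] v=[-0.4646]
Step 12: x=[5.4257] v=[-0.4140]
Step 13: x=[5.3384] v=[-0.3493]
Step 14: x=[5.2702] v=[-0.2727]
Step 15: x=[5.2235] v=[-0.1868]
Step 16: x=[5.1999] v=[-0.0946]
Step 17: x=[5.2001] v=[0.0009]
First v>=0 after going negative at step 17, time=4.2500

Answer: 4.2500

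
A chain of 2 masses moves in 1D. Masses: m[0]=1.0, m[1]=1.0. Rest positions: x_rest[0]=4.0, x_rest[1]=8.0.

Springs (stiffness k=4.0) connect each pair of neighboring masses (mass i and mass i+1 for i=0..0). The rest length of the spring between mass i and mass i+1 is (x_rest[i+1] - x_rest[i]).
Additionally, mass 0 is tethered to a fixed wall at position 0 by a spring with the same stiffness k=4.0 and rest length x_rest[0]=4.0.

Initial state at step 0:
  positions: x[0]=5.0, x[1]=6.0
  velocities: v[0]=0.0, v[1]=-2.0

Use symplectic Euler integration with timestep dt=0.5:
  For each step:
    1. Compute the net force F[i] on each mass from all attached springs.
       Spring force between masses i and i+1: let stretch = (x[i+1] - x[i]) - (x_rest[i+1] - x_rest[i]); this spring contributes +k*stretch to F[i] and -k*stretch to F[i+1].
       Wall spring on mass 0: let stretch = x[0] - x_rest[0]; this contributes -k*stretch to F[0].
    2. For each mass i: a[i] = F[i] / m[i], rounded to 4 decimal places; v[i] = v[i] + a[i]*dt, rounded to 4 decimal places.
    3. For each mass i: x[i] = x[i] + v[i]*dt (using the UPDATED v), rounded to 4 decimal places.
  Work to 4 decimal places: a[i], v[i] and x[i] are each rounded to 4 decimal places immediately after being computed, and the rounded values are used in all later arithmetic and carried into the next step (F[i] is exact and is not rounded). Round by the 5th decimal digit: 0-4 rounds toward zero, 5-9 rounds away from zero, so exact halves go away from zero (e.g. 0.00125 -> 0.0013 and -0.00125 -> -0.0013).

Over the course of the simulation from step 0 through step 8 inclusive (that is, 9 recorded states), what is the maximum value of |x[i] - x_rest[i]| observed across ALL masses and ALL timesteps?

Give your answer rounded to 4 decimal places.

Answer: 3.0000

Derivation:
Step 0: x=[5.0000 6.0000] v=[0.0000 -2.0000]
Step 1: x=[1.0000 8.0000] v=[-8.0000 4.0000]
Step 2: x=[3.0000 7.0000] v=[4.0000 -2.0000]
Step 3: x=[6.0000 6.0000] v=[6.0000 -2.0000]
Step 4: x=[3.0000 9.0000] v=[-6.0000 6.0000]
Step 5: x=[3.0000 10.0000] v=[0.0000 2.0000]
Step 6: x=[7.0000 8.0000] v=[8.0000 -4.0000]
Step 7: x=[5.0000 9.0000] v=[-4.0000 2.0000]
Step 8: x=[2.0000 10.0000] v=[-6.0000 2.0000]
Max displacement = 3.0000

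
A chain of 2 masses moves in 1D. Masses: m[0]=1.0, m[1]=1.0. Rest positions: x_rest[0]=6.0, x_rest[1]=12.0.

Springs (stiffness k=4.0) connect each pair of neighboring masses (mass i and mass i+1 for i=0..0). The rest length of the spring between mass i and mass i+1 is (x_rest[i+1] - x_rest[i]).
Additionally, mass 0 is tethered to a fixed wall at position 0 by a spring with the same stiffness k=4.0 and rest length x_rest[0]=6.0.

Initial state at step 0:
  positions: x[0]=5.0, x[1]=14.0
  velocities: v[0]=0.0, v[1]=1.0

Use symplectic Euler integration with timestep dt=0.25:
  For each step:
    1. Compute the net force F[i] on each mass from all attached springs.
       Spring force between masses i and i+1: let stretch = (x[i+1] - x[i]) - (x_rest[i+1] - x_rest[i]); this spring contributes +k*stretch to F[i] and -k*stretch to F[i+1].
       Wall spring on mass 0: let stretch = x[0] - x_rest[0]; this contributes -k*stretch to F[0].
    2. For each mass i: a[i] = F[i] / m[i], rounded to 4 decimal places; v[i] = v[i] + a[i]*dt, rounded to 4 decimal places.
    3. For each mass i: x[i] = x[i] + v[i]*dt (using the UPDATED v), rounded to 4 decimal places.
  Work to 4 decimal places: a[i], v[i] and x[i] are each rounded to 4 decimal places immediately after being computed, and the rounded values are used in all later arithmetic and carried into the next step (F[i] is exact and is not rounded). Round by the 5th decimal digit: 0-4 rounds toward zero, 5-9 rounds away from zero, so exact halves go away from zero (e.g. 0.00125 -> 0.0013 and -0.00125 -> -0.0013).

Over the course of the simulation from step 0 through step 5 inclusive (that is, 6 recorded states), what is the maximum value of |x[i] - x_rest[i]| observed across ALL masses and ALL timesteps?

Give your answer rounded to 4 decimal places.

Step 0: x=[5.0000 14.0000] v=[0.0000 1.0000]
Step 1: x=[6.0000 13.5000] v=[4.0000 -2.0000]
Step 2: x=[7.3750 12.6250] v=[5.5000 -3.5000]
Step 3: x=[8.2188 11.9375] v=[3.3750 -2.7500]
Step 4: x=[7.9375 11.8203] v=[-1.1251 -0.4687]
Step 5: x=[6.6426 12.2324] v=[-5.1798 1.6485]
Max displacement = 2.2188

Answer: 2.2188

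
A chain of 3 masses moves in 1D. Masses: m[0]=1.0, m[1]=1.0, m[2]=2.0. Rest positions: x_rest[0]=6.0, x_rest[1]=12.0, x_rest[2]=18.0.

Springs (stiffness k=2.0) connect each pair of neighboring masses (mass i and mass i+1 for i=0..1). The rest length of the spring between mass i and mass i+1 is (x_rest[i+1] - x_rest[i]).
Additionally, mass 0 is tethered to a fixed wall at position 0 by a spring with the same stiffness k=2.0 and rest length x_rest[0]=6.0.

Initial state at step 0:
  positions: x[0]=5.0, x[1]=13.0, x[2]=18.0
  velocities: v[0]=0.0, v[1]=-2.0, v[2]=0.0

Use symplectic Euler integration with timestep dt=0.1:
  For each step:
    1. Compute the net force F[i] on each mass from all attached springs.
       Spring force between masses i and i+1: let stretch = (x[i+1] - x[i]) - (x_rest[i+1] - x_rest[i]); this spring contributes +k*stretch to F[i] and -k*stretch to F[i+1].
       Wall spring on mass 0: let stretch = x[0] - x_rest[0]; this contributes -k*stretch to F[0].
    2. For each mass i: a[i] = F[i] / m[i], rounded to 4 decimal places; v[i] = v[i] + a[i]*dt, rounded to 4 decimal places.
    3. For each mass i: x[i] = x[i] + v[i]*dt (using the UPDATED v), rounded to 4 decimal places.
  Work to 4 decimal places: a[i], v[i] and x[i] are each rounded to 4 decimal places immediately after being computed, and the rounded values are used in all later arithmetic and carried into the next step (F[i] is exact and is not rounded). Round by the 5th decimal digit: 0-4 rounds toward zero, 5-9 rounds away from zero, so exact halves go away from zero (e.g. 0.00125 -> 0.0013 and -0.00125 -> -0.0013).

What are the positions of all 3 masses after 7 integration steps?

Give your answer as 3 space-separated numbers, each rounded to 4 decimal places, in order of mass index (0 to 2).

Step 0: x=[5.0000 13.0000 18.0000] v=[0.0000 -2.0000 0.0000]
Step 1: x=[5.0600 12.7400 18.0100] v=[0.6000 -2.6000 0.1000]
Step 2: x=[5.1724 12.4318 18.0273] v=[1.1240 -3.0820 0.1730]
Step 3: x=[5.3265 12.0903 18.0487] v=[1.5414 -3.4148 0.2135]
Step 4: x=[5.5094 11.7327 18.0705] v=[1.8289 -3.5759 0.2177]
Step 5: x=[5.7066 11.3774 18.0889] v=[1.9717 -3.5530 0.1839]
Step 6: x=[5.9031 11.0429 18.1002] v=[1.9645 -3.3449 0.1128]
Step 7: x=[6.0843 10.7468 18.1009] v=[1.8118 -2.9614 0.0071]

Answer: 6.0843 10.7468 18.1009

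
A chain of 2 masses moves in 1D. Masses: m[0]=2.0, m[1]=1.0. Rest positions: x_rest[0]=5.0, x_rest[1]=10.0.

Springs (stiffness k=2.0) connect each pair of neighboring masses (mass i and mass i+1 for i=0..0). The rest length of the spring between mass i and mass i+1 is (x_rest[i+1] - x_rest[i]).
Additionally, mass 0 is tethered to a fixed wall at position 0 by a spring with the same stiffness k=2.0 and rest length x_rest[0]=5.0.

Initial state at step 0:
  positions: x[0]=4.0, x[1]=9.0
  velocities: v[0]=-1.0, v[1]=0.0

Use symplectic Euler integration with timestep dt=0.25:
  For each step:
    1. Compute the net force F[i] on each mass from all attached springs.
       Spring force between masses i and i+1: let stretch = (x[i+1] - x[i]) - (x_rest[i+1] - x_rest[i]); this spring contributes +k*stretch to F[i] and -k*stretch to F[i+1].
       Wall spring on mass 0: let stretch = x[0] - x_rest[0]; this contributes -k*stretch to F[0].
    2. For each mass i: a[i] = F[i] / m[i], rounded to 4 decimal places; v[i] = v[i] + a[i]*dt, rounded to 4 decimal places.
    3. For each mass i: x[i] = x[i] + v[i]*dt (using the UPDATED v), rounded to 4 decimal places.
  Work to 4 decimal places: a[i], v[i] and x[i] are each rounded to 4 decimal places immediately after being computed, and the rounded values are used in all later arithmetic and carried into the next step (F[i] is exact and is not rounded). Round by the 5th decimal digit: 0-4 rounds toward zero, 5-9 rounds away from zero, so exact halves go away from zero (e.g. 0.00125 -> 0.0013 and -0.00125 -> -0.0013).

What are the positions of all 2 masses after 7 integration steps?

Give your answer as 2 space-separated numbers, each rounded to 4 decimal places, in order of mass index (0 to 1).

Step 0: x=[4.0000 9.0000] v=[-1.0000 0.0000]
Step 1: x=[3.8125 9.0000] v=[-0.7500 0.0000]
Step 2: x=[3.7109 8.9766] v=[-0.4063 -0.0938]
Step 3: x=[3.7065 8.9199] v=[-0.0176 -0.2267]
Step 4: x=[3.7963 8.8366] v=[0.3591 -0.3334]
Step 5: x=[3.9638 8.7482] v=[0.6701 -0.3536]
Step 6: x=[4.1826 8.6868] v=[0.8753 -0.2458]
Step 7: x=[4.4215 8.6873] v=[0.9557 0.0021]

Answer: 4.4215 8.6873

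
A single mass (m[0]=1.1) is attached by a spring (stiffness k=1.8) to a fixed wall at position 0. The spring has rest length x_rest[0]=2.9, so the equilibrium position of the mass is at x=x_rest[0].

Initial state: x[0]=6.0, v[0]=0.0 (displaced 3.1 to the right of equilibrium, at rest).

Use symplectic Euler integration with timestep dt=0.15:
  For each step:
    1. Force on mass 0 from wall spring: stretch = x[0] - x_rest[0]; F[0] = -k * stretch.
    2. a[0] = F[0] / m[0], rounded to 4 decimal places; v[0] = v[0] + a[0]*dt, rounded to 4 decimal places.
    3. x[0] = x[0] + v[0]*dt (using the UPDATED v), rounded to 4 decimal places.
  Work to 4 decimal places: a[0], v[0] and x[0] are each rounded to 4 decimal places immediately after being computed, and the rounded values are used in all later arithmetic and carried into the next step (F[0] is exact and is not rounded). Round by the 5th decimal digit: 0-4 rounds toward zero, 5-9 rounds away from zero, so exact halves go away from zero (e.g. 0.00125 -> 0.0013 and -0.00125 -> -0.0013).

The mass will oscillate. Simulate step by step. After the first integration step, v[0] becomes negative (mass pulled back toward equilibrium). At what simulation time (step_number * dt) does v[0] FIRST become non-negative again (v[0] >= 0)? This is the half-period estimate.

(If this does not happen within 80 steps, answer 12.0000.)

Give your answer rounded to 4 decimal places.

Step 0: x=[6.0000] v=[0.0000]
Step 1: x=[5.8859] v=[-0.7609]
Step 2: x=[5.6618] v=[-1.4938]
Step 3: x=[5.3360] v=[-2.1717]
Step 4: x=[4.9206] v=[-2.7696]
Step 5: x=[4.4308] v=[-3.2656]
Step 6: x=[3.8846] v=[-3.6413]
Step 7: x=[3.3022] v=[-3.8830]
Step 8: x=[2.7049] v=[-3.9817]
Step 9: x=[2.1148] v=[-3.9338]
Step 10: x=[1.5536] v=[-3.7411]
Step 11: x=[1.0420] v=[-3.4106]
Step 12: x=[0.5988] v=[-2.9545]
Step 13: x=[0.2403] v=[-2.3897]
Step 14: x=[-0.0202] v=[-1.7369]
Step 15: x=[-0.1732] v=[-1.0201]
Step 16: x=[-0.2131] v=[-0.2658]
Step 17: x=[-0.1384] v=[0.4983]
First v>=0 after going negative at step 17, time=2.5500

Answer: 2.5500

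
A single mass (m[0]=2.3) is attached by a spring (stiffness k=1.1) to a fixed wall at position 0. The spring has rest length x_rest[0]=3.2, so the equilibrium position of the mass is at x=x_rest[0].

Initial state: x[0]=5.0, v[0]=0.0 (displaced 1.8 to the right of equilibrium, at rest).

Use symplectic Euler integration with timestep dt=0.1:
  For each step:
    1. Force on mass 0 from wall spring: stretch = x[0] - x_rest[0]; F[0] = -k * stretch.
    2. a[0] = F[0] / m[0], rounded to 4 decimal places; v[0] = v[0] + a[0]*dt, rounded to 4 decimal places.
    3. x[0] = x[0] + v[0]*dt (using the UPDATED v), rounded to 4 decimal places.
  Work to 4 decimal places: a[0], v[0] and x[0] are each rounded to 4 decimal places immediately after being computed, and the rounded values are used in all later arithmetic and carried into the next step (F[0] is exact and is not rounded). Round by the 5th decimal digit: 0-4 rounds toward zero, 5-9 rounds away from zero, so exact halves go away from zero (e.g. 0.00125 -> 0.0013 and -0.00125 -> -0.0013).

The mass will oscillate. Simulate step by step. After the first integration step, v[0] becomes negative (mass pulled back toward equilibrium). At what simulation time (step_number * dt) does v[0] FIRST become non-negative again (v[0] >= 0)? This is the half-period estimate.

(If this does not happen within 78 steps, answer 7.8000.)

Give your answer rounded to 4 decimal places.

Step 0: x=[5.0000] v=[0.0000]
Step 1: x=[4.9914] v=[-0.0861]
Step 2: x=[4.9742] v=[-0.1718]
Step 3: x=[4.9485] v=[-0.2567]
Step 4: x=[4.9145] v=[-0.3403]
Step 5: x=[4.8723] v=[-0.4223]
Step 6: x=[4.8221] v=[-0.5023]
Step 7: x=[4.7641] v=[-0.5799]
Step 8: x=[4.6986] v=[-0.6547]
Step 9: x=[4.6260] v=[-0.7264]
Step 10: x=[4.5465] v=[-0.7946]
Step 11: x=[4.4606] v=[-0.8590]
Step 12: x=[4.3687] v=[-0.9193]
Step 13: x=[4.2712] v=[-0.9752]
Step 14: x=[4.1686] v=[-1.0264]
Step 15: x=[4.0613] v=[-1.0727]
Step 16: x=[3.9499] v=[-1.1139]
Step 17: x=[3.8349] v=[-1.1498]
Step 18: x=[3.7169] v=[-1.1802]
Step 19: x=[3.5964] v=[-1.2049]
Step 20: x=[3.4740] v=[-1.2239]
Step 21: x=[3.3503] v=[-1.2370]
Step 22: x=[3.2259] v=[-1.2442]
Step 23: x=[3.1014] v=[-1.2454]
Step 24: x=[2.9773] v=[-1.2407]
Step 25: x=[2.8543] v=[-1.2301]
Step 26: x=[2.7329] v=[-1.2136]
Step 27: x=[2.6138] v=[-1.1913]
Step 28: x=[2.4975] v=[-1.1633]
Step 29: x=[2.3845] v=[-1.1297]
Step 30: x=[2.2754] v=[-1.0907]
Step 31: x=[2.1708] v=[-1.0465]
Step 32: x=[2.0711] v=[-0.9973]
Step 33: x=[1.9768] v=[-0.9433]
Step 34: x=[1.8883] v=[-0.8848]
Step 35: x=[1.8061] v=[-0.8221]
Step 36: x=[1.7306] v=[-0.7554]
Step 37: x=[1.6621] v=[-0.6851]
Step 38: x=[1.6009] v=[-0.6116]
Step 39: x=[1.5474] v=[-0.5351]
Step 40: x=[1.5018] v=[-0.4561]
Step 41: x=[1.4643] v=[-0.3749]
Step 42: x=[1.4351] v=[-0.2919]
Step 43: x=[1.4144] v=[-0.2075]
Step 44: x=[1.4022] v=[-0.1221]
Step 45: x=[1.3986] v=[-0.0361]
Step 46: x=[1.4036] v=[0.0501]
First v>=0 after going negative at step 46, time=4.6000

Answer: 4.6000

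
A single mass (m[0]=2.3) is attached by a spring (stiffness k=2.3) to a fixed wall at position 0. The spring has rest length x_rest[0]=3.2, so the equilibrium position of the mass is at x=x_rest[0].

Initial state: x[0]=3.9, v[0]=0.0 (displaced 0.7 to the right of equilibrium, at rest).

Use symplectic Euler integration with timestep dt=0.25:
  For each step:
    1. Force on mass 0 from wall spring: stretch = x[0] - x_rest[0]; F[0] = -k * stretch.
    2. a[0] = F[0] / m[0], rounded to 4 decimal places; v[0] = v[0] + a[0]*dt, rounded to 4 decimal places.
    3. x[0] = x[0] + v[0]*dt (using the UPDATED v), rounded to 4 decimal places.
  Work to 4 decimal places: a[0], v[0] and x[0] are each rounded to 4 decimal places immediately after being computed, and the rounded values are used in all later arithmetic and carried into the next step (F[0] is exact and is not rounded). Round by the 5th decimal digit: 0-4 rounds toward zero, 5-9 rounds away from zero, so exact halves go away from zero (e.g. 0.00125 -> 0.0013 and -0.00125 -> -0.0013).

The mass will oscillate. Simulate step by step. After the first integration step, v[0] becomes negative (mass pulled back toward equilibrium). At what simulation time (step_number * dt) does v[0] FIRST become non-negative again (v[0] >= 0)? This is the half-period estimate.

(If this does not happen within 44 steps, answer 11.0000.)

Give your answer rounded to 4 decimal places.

Answer: 3.2500

Derivation:
Step 0: x=[3.9000] v=[0.0000]
Step 1: x=[3.8563] v=[-0.1750]
Step 2: x=[3.7715] v=[-0.3391]
Step 3: x=[3.6510] v=[-0.4820]
Step 4: x=[3.5023] v=[-0.5948]
Step 5: x=[3.3347] v=[-0.6704]
Step 6: x=[3.1587] v=[-0.7041]
Step 7: x=[2.9853] v=[-0.6938]
Step 8: x=[2.8253] v=[-0.6401]
Step 9: x=[2.6887] v=[-0.5464]
Step 10: x=[2.5841] v=[-0.4186]
Step 11: x=[2.5180] v=[-0.2646]
Step 12: x=[2.4945] v=[-0.0941]
Step 13: x=[2.5151] v=[0.0823]
First v>=0 after going negative at step 13, time=3.2500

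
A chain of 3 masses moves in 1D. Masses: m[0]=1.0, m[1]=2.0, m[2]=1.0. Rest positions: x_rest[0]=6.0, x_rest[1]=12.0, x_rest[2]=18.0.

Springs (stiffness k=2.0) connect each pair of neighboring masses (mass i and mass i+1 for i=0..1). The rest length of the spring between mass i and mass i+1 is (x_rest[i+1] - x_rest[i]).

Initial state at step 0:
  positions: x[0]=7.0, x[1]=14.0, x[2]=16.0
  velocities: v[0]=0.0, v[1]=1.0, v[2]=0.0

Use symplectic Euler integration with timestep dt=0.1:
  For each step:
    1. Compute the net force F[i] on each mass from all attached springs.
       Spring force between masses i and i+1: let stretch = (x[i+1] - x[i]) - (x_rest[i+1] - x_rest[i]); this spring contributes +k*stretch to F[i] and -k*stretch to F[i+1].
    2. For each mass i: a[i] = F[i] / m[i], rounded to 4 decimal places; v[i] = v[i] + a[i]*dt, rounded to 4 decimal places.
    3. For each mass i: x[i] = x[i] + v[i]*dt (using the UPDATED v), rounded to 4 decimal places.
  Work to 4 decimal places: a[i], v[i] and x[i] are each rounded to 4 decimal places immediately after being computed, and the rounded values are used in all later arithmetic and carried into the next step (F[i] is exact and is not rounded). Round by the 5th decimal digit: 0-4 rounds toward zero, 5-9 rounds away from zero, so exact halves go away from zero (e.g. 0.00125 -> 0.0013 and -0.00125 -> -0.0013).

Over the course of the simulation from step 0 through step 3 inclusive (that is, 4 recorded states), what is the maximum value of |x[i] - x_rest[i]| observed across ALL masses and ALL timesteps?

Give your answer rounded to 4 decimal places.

Answer: 2.0500

Derivation:
Step 0: x=[7.0000 14.0000 16.0000] v=[0.0000 1.0000 0.0000]
Step 1: x=[7.0200 14.0500 16.0800] v=[0.2000 0.5000 0.8000]
Step 2: x=[7.0606 14.0500 16.2394] v=[0.4060 0.0000 1.5940]
Step 3: x=[7.1210 14.0020 16.4750] v=[0.6039 -0.4800 2.3561]
Max displacement = 2.0500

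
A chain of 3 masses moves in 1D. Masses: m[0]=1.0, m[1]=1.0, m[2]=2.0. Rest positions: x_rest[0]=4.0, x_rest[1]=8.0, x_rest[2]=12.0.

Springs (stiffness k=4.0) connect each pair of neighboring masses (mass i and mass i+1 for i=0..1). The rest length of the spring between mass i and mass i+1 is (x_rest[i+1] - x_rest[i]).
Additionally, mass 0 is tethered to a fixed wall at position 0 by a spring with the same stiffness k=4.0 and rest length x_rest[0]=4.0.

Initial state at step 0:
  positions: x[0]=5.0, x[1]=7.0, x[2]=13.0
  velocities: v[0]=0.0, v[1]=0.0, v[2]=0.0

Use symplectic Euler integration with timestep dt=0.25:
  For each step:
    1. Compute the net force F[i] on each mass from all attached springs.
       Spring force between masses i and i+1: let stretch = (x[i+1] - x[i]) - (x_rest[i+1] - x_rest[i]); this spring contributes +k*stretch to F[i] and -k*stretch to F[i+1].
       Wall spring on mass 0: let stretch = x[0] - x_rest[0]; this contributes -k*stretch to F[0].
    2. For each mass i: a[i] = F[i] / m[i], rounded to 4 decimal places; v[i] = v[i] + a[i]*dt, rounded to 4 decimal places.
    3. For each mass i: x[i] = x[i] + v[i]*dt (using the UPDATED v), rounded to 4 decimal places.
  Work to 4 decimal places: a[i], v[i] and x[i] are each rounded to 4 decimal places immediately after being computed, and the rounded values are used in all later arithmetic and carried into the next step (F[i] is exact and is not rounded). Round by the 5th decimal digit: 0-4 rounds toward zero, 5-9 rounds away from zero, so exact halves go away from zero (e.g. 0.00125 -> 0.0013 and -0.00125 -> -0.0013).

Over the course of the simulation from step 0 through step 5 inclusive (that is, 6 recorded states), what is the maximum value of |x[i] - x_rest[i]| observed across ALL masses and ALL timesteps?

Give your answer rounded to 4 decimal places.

Answer: 1.8203

Derivation:
Step 0: x=[5.0000 7.0000 13.0000] v=[0.0000 0.0000 0.0000]
Step 1: x=[4.2500 8.0000 12.7500] v=[-3.0000 4.0000 -1.0000]
Step 2: x=[3.3750 9.2500 12.4063] v=[-3.5000 5.0000 -1.3750]
Step 3: x=[3.1250 9.8203 12.1680] v=[-1.0000 2.2813 -0.9532]
Step 4: x=[3.7676 9.3037 12.1362] v=[2.5703 -2.0663 -0.1271]
Step 5: x=[4.8523 8.1112 12.2504] v=[4.3388 -4.7699 0.4567]
Max displacement = 1.8203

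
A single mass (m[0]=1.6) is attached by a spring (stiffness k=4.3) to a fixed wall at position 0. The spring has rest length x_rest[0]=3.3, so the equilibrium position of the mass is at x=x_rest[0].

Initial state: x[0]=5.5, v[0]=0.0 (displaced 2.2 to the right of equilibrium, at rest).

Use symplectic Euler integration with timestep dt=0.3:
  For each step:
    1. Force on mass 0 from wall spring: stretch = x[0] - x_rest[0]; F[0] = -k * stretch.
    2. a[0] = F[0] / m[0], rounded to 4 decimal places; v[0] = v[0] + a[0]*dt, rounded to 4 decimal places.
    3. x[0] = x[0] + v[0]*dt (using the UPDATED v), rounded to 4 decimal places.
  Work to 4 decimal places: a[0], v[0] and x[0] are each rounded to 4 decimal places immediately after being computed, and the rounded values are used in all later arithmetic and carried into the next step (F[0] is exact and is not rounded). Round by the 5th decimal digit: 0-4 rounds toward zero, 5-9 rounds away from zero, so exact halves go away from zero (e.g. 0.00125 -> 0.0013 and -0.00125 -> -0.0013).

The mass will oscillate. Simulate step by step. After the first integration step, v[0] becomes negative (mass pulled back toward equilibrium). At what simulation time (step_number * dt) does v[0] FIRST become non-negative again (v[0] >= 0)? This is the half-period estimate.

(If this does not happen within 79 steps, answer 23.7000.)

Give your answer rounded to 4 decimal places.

Step 0: x=[5.5000] v=[0.0000]
Step 1: x=[4.9679] v=[-1.7738]
Step 2: x=[4.0323] v=[-3.1186]
Step 3: x=[2.9196] v=[-3.7090]
Step 4: x=[1.8989] v=[-3.4023]
Step 5: x=[1.2171] v=[-2.2727]
Step 6: x=[1.0391] v=[-0.5934]
Step 7: x=[1.4080] v=[1.2295]
First v>=0 after going negative at step 7, time=2.1000

Answer: 2.1000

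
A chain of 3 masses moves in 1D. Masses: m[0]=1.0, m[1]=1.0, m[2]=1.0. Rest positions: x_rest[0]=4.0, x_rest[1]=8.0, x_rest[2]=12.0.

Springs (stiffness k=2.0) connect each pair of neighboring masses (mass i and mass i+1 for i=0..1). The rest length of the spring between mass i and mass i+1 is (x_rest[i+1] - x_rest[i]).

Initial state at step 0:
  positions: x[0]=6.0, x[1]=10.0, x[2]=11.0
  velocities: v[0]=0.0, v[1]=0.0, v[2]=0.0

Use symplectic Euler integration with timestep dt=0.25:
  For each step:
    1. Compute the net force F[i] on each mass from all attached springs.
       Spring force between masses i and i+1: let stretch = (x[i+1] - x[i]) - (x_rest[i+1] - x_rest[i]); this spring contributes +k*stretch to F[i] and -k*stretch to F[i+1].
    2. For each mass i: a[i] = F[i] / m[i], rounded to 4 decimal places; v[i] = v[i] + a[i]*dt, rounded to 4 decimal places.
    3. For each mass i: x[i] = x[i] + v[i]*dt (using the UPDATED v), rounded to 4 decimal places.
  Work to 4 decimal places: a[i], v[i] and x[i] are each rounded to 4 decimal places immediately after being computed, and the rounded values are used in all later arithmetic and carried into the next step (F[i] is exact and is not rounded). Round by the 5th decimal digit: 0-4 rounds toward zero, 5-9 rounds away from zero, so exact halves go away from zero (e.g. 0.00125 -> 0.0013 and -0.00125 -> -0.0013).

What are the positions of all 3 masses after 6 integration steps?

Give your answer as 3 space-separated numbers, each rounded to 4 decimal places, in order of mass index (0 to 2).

Step 0: x=[6.0000 10.0000 11.0000] v=[0.0000 0.0000 0.0000]
Step 1: x=[6.0000 9.6250 11.3750] v=[0.0000 -1.5000 1.5000]
Step 2: x=[5.9531 9.0156 12.0313] v=[-0.1875 -2.4375 2.6250]
Step 3: x=[5.7890 8.4004 12.8106] v=[-0.6563 -2.4609 3.1172]
Step 4: x=[5.4514 8.0100 13.5386] v=[-1.3506 -1.5615 2.9121]
Step 5: x=[4.9336 7.9909 14.0756] v=[-2.0713 -0.0765 2.1478]
Step 6: x=[4.2979 8.3502 14.3520] v=[-2.5427 1.4372 1.1055]

Answer: 4.2979 8.3502 14.3520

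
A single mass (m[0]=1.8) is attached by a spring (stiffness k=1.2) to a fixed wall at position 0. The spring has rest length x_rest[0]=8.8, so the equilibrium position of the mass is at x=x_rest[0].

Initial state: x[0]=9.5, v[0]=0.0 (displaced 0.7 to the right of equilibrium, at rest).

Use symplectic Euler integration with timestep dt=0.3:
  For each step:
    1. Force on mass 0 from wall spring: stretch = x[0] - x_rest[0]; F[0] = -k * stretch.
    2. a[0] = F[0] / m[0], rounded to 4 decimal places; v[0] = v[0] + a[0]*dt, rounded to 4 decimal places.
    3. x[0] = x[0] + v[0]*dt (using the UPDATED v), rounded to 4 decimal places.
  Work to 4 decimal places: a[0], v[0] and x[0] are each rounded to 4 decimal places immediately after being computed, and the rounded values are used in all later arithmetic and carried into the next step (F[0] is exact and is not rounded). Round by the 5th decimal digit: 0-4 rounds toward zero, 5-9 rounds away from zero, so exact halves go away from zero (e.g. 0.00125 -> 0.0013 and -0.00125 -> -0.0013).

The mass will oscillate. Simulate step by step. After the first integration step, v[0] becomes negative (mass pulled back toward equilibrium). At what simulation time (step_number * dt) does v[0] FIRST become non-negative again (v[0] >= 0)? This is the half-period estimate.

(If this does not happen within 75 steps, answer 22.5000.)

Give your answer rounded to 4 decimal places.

Step 0: x=[9.5000] v=[0.0000]
Step 1: x=[9.4580] v=[-0.1400]
Step 2: x=[9.3765] v=[-0.2716]
Step 3: x=[9.2604] v=[-0.3869]
Step 4: x=[9.1167] v=[-0.4790]
Step 5: x=[8.9540] v=[-0.5423]
Step 6: x=[8.7821] v=[-0.5731]
Step 7: x=[8.6113] v=[-0.5695]
Step 8: x=[8.4518] v=[-0.5318]
Step 9: x=[8.3131] v=[-0.4622]
Step 10: x=[8.2037] v=[-0.3648]
Step 11: x=[8.1300] v=[-0.2456]
Step 12: x=[8.0965] v=[-0.1116]
Step 13: x=[8.1052] v=[0.0291]
First v>=0 after going negative at step 13, time=3.9000

Answer: 3.9000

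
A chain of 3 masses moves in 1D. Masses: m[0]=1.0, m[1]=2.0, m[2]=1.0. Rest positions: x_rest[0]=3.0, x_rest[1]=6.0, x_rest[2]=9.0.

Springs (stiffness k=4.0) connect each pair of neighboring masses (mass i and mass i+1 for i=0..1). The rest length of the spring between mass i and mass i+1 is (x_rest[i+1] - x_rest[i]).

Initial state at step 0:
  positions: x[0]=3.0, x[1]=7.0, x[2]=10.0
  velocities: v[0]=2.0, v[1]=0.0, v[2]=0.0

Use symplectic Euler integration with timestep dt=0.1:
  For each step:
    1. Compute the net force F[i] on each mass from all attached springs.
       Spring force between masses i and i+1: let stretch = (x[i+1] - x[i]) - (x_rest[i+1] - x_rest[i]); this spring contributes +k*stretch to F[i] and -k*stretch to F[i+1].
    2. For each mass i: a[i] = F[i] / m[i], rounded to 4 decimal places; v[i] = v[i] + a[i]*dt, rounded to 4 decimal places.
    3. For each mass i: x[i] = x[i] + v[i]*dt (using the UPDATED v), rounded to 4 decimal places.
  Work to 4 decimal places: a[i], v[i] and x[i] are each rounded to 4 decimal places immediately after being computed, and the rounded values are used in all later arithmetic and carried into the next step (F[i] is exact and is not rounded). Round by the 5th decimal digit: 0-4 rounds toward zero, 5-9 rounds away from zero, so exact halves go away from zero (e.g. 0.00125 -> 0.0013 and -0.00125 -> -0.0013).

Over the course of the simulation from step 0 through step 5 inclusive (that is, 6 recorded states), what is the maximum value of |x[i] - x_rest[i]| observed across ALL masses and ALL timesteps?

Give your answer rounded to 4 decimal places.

Step 0: x=[3.0000 7.0000 10.0000] v=[2.0000 0.0000 0.0000]
Step 1: x=[3.2400 6.9800 10.0000] v=[2.4000 -0.2000 0.0000]
Step 2: x=[3.5096 6.9456 9.9992] v=[2.6960 -0.3440 -0.0080]
Step 3: x=[3.7966 6.9036 9.9963] v=[2.8704 -0.4205 -0.0294]
Step 4: x=[4.0879 6.8613 9.9897] v=[2.9132 -0.4234 -0.0665]
Step 5: x=[4.3702 6.8261 9.9779] v=[2.8226 -0.3524 -0.1179]
Max displacement = 1.3702

Answer: 1.3702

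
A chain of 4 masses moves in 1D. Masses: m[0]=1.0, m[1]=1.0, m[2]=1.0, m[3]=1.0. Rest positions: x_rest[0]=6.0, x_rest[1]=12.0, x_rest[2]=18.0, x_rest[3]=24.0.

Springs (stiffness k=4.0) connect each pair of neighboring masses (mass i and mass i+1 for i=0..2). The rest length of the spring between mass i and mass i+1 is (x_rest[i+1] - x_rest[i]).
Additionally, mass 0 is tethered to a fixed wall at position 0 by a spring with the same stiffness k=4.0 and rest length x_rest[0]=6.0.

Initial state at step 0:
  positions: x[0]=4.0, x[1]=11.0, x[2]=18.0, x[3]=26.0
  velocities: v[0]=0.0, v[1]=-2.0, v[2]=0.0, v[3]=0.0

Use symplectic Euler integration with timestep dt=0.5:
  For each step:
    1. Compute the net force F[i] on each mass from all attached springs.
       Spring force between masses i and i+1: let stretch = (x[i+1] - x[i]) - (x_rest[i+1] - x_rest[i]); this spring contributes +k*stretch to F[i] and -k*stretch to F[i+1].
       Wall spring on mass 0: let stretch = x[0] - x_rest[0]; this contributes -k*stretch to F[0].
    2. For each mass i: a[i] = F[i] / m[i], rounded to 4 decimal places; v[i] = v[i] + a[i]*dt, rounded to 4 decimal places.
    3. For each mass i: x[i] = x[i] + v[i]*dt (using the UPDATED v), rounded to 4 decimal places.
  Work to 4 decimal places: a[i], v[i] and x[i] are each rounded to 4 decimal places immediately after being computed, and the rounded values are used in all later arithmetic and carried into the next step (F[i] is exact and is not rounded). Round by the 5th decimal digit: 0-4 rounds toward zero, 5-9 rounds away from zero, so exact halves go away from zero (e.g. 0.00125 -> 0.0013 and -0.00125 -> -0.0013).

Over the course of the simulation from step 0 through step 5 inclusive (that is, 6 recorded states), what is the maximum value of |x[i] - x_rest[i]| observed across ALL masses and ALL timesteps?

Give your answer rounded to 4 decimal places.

Step 0: x=[4.0000 11.0000 18.0000 26.0000] v=[0.0000 -2.0000 0.0000 0.0000]
Step 1: x=[7.0000 10.0000 19.0000 24.0000] v=[6.0000 -2.0000 2.0000 -4.0000]
Step 2: x=[6.0000 15.0000 16.0000 23.0000] v=[-2.0000 10.0000 -6.0000 -2.0000]
Step 3: x=[8.0000 12.0000 19.0000 21.0000] v=[4.0000 -6.0000 6.0000 -4.0000]
Step 4: x=[6.0000 12.0000 17.0000 23.0000] v=[-4.0000 0.0000 -4.0000 4.0000]
Step 5: x=[4.0000 11.0000 16.0000 25.0000] v=[-4.0000 -2.0000 -2.0000 4.0000]
Max displacement = 3.0000

Answer: 3.0000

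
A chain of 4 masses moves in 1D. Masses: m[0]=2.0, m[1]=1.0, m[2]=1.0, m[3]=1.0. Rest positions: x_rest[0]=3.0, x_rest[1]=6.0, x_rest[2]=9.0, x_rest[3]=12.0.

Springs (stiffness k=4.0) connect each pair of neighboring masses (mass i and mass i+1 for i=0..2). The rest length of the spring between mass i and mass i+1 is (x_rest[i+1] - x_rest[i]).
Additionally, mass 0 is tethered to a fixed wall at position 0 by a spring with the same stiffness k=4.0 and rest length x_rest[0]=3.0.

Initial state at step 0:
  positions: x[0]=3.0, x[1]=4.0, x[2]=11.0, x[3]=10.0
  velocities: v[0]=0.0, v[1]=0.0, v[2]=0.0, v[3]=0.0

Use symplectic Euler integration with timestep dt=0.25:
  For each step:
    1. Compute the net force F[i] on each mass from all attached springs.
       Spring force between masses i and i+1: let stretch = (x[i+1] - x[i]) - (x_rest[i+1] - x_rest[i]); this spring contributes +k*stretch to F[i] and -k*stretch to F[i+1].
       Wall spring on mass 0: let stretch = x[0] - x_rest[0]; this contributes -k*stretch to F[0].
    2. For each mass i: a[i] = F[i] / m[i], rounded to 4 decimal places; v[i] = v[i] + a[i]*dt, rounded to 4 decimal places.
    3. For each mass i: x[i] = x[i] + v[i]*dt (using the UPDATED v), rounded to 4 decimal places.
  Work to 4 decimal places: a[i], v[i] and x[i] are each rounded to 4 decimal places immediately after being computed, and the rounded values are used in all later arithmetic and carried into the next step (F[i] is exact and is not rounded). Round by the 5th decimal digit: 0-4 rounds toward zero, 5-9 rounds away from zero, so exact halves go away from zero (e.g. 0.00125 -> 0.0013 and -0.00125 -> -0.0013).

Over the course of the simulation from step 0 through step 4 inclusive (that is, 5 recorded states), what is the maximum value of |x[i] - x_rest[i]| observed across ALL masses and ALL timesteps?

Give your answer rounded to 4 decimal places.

Step 0: x=[3.0000 4.0000 11.0000 10.0000] v=[0.0000 0.0000 0.0000 0.0000]
Step 1: x=[2.7500 5.5000 9.0000 11.0000] v=[-1.0000 6.0000 -8.0000 4.0000]
Step 2: x=[2.5000 7.1875 6.6250 12.2500] v=[-1.0000 6.7500 -9.5000 5.0000]
Step 3: x=[2.5235 7.5625 5.7969 12.8438] v=[0.0938 1.5000 -3.3125 2.3750]
Step 4: x=[2.8614 6.2364 7.1719 12.4258] v=[1.3516 -5.3046 5.5000 -1.6719]
Max displacement = 3.2031

Answer: 3.2031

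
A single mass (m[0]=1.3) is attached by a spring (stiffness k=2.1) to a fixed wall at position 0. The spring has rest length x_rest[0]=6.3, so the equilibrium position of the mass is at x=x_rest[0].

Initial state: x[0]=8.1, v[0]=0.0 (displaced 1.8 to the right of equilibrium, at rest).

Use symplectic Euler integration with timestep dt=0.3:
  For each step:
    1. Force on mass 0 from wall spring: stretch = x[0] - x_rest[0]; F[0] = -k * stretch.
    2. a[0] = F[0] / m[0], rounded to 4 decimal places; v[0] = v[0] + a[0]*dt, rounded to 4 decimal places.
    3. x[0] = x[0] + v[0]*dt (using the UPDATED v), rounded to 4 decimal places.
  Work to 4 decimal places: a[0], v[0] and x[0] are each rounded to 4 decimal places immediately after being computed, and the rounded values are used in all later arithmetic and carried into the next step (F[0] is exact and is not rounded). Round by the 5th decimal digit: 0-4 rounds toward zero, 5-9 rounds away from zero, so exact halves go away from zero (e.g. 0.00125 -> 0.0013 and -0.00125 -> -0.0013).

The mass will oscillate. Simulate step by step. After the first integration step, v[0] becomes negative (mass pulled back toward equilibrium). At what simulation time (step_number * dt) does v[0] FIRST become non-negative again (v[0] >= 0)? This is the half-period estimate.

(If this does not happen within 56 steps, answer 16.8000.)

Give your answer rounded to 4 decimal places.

Answer: 2.7000

Derivation:
Step 0: x=[8.1000] v=[0.0000]
Step 1: x=[7.8383] v=[-0.8723]
Step 2: x=[7.3530] v=[-1.6178]
Step 3: x=[6.7146] v=[-2.1281]
Step 4: x=[6.0159] v=[-2.3290]
Step 5: x=[5.3585] v=[-2.1913]
Step 6: x=[4.8380] v=[-1.7350]
Step 7: x=[4.5301] v=[-1.0265]
Step 8: x=[4.4795] v=[-0.1688]
Step 9: x=[4.6935] v=[0.7134]
First v>=0 after going negative at step 9, time=2.7000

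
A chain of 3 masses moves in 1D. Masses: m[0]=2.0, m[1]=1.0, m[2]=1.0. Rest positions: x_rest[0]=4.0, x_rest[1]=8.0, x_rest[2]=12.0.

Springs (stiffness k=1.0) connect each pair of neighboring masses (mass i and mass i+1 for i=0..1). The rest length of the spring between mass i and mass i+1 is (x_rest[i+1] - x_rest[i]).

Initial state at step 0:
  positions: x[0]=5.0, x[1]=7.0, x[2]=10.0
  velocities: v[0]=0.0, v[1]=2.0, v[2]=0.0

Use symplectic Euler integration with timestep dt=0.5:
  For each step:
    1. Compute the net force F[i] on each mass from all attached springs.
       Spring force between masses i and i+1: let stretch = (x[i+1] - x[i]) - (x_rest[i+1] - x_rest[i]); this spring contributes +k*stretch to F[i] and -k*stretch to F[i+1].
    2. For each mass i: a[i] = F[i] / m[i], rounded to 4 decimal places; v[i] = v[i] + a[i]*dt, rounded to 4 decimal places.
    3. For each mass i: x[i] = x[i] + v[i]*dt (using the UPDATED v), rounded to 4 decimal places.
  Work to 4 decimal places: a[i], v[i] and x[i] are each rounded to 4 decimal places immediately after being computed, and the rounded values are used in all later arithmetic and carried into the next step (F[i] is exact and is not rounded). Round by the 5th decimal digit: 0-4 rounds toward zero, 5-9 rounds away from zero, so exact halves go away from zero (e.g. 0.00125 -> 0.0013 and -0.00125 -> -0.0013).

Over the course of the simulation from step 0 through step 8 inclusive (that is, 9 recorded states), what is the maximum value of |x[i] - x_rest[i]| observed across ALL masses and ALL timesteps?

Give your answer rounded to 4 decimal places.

Step 0: x=[5.0000 7.0000 10.0000] v=[0.0000 2.0000 0.0000]
Step 1: x=[4.7500 8.2500 10.2500] v=[-0.5000 2.5000 0.5000]
Step 2: x=[4.4375 9.1250 11.0000] v=[-0.6250 1.7500 1.5000]
Step 3: x=[4.2110 9.2969 12.2813] v=[-0.4531 0.3438 2.5625]
Step 4: x=[4.1202 8.9434 13.8165] v=[-0.1816 -0.7070 3.0703]
Step 5: x=[4.1323 8.6024 15.1334] v=[0.0242 -0.6821 2.6338]
Step 6: x=[4.2032 8.7766 15.8176] v=[0.1418 0.3484 1.3683]
Step 7: x=[4.3458 9.5677 15.7415] v=[0.2852 1.5822 -0.1522]
Step 8: x=[4.6412 10.5968 15.1220] v=[0.5907 2.0582 -1.2391]
Max displacement = 3.8176

Answer: 3.8176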